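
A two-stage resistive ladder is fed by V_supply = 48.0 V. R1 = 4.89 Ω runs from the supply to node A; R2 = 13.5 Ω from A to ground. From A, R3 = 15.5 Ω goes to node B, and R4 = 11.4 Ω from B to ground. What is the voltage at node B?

The second stage (R3 + R4 = 26.90 Ω) loads node A in parallel with R2.
Effective lower resistance at A: R2 ‖ 26.90 = 8.989 Ω.
V_A = 48.0 × 8.989/(4.89 + 8.989) = 31.09 V.
V_B = V_A × 0.4238 = 13.17 V.

V_B ≈ 13.2 V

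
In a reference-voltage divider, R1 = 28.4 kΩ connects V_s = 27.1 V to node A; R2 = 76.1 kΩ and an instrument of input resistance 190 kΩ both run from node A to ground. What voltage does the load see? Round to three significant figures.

First combine the lower leg with the load: R2 ‖ R_L = 54.34 kΩ.
Voltage divider with the loaded lower leg: V_out = 27.1 × 54.34/(28.4 + 54.34) = 27.1 × 0.6567 = 17.80 V.

V_out ≈ 17.8 V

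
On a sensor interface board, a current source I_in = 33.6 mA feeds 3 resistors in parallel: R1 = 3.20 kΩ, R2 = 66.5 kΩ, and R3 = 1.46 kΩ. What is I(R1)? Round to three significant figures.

I ≈ 10.4 mA

ΣG = 1/3.20 + 1/66.5 + 1/1.46 = 1.012.
Current divider: I(R1) = I_in · G_k/ΣG = 33.6 × (0.3125/1.012) = 33.6 × 0.3087 = 10.37 mA.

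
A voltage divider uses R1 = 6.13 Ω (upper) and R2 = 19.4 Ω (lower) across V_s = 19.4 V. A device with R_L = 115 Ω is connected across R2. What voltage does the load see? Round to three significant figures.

The load sits in parallel with R2, giving an effective lower resistance R2' = R2·R_L/(R2+R_L) = 16.60 Ω.
Now apply the divider: V_out = 19.4 × 0.7303 = 14.17 V.
(Unloaded it would be 14.7 V; the load pulls it down.)

V_out ≈ 14.2 V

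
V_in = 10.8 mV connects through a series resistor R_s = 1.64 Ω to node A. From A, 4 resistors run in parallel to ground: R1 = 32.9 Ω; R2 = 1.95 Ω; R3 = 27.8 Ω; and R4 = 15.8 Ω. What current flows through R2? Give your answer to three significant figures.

I ≈ 2.70 mA

Parallel bank: R_p = 1/(1/32.9 + 1/1.95 + 1/27.8 + 1/15.8) = 1.556 Ω.
V_A by voltage divider: V_A = 10.8 × 1.556/(1.64 + 1.556) = 5.259 mV.
Branch current I = V_A/R2 = 5.259/1.95 = 2.697 mA.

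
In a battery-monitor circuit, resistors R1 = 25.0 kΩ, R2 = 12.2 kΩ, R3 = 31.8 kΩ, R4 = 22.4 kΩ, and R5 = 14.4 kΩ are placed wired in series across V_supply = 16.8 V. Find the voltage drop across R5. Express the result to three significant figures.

V ≈ 2.29 V

ΣR = 25.0 + 12.2 + 31.8 + 22.4 + 14.4 = 105.8 kΩ.
V = V_supply · R/ΣR = 16.8 × 0.1361 = 2.287 V.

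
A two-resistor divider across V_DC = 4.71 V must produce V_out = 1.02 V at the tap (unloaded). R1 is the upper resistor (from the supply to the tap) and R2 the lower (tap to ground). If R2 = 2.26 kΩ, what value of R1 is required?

The divider ratio is R2/(R1+R2) = 1.02/4.71 = 0.2166.
So R1 = R2 · (V_DC/V_out − 1) = 2.26 × (4.71/1.02 − 1) = 2.26 × 3.618 = 8.176 kΩ.

R1 ≈ 8.18 kΩ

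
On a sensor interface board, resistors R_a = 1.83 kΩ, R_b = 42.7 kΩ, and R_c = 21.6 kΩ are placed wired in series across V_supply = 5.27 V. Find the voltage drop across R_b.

V ≈ 3.40 V

ΣR = 1.83 + 42.7 + 21.6 = 66.13 kΩ.
Voltage divider: V = V_supply · (42.70 / 66.13) = 5.27 × 0.6457 = 3.403 V.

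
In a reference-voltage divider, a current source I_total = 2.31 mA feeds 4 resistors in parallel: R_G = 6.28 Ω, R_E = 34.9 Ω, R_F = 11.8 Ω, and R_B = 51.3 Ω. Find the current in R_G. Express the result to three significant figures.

Conductances: ΣG = 1/6.28 + 1/34.9 + 1/11.8 + 1/51.3 = 0.2921 (1/Ω).
By the current-divider rule, I = I_total · G_k/ΣG = 2.31 × 0.5451 = 1.259 mA.

I ≈ 1.26 mA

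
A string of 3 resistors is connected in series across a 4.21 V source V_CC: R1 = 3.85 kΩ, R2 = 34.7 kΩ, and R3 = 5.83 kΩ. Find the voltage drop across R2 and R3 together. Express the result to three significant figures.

V ≈ 3.84 V

Series total: ΣR = 3.85 + 34.7 + 5.83 = 44.38 kΩ.
R_{R2..R3} = 34.7 + 5.83 = 40.53 kΩ.
By the voltage-divider rule, V = 4.21 × 40.53/44.38 = 3.845 V.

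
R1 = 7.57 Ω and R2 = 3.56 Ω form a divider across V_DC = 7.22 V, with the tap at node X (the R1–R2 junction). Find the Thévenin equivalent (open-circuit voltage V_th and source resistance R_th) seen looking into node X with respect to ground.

With X open, the divider is unloaded: V_th = 7.22 × 3.56/11.13 = 2.309 V.
Looking into X with the source shorted: R_th = R1·R2/(R1+R2) = 7.570 × 3.56/11.13 = 2.421 Ω.

V_th ≈ 2.31 V, R_th ≈ 2.42 Ω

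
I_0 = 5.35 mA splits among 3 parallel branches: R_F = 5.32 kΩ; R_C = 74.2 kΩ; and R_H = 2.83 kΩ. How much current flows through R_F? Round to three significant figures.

ΣG = 1/5.32 + 1/74.2 + 1/2.83 = 0.5548.
Current divider: I(R_F) = I_0 · G_k/ΣG = 5.35 × (0.1880/0.5548) = 5.35 × 0.3388 = 1.813 mA.

I ≈ 1.81 mA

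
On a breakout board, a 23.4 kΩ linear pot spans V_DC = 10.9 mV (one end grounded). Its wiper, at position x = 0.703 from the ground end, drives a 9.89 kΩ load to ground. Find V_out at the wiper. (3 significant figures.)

V_out ≈ 5.13 mV

Split the track: R_lower = x·R_p = 16.45 kΩ, R_upper = (1−x)·R_p = 6.950 kΩ.
(x·R_p) ‖ R_L = 6.177 kΩ.
Then V_out = V_DC · 6.177/(6.950 + 6.177) = 5.129 mV.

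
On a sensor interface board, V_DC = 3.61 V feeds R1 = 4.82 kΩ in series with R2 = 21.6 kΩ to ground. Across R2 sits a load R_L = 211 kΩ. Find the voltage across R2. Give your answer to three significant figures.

V_out ≈ 2.90 V

R2 ‖ R_L = (21.6 × 211)/(21.6 + 211) = 19.59 kΩ.
Now apply the divider: V_out = 3.61 × 0.8026 = 2.897 V.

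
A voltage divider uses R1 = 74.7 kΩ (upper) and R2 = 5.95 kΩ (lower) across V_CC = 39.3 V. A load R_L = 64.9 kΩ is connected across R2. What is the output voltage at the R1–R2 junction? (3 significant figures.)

R2 ‖ R_L = (5.95 × 64.9)/(5.95 + 64.9) = 5.450 kΩ.
Now apply the divider: V_out = 39.3 × 0.06800 = 2.672 V.

V_out ≈ 2.67 V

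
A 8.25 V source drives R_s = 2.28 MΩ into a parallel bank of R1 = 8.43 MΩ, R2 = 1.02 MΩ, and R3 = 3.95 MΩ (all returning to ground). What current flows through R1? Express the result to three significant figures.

I ≈ 0.240 µA

Parallel bank: R_p = 1/(1/8.43 + 1/1.02 + 1/3.95) = 0.7395 MΩ.
V_A = 8.25 × 0.7395/3.020 = 2.021 V.
I(R1) = V_A / R1 = 2.021/8.43 = 0.2397 µA.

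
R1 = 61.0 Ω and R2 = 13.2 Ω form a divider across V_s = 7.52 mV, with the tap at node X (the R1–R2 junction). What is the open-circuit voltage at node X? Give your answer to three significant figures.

V_th ≈ 1.34 mV

With X open, the divider is unloaded: V_th = 7.52 × 13.2/74.20 = 1.338 mV.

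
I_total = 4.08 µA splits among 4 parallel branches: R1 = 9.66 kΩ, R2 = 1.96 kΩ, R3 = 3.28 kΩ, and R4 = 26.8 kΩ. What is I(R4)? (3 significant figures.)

ΣG = 1/9.66 + 1/1.96 + 1/3.28 + 1/26.8 = 0.9559.
R4 takes the fraction G_k/ΣG = 0.03731/0.9559 = 0.03903, so I = 4.08 × 0.03903 = 0.1593 µA.

I ≈ 0.159 µA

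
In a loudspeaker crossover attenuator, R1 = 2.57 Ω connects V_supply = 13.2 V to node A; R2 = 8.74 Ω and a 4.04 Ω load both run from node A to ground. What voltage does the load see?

V_out ≈ 6.84 V

First combine the lower leg with the load: R2 ‖ R_L = 2.763 Ω.
Now apply the divider: V_out = 13.2 × 0.5181 = 6.839 V.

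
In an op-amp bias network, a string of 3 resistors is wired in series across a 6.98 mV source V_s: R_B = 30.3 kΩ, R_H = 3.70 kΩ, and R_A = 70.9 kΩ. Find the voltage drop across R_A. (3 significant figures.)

V ≈ 4.72 mV

ΣR = 30.3 + 3.70 + 70.9 = 104.9 kΩ.
By the voltage-divider rule, V = 6.98 × 70.90/104.9 = 4.718 mV.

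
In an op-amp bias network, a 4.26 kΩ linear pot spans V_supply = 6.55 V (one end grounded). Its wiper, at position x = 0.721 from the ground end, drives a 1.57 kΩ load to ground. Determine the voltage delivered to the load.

V_out ≈ 3.06 V

Lower segment x·R_p = 3.071 kΩ; upper segment (1−x)·R_p = 1.189 kΩ.
R_L loads the lower segment: effective lower R = 1.039 kΩ.
Then V_out = V_supply · 1.039/(1.189 + 1.039) = 3.055 V.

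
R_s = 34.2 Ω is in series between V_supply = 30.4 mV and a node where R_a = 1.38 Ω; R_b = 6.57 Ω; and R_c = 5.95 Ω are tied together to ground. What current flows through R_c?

I ≈ 0.139 mA

Combine the parallel branches: R_p = (1/1.38 + 1/6.57 + 1/5.95)⁻¹ = 0.9570 Ω.
Node voltage V_A = V_supply · R_p/(R_s + R_p) = 30.4 × 0.02722 = 0.8275 mV.
I(R_c) = V_A / R_c = 0.8275/5.95 = 0.1391 mA.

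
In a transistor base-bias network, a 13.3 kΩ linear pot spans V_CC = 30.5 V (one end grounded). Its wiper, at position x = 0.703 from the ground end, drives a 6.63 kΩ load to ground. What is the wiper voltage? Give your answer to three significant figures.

Lower segment x·R_p = 9.350 kΩ; upper segment (1−x)·R_p = 3.950 kΩ.
R_L loads the lower segment: effective lower R = 3.879 kΩ.
V_out = 30.5 × 3.879/(3.950 + 3.879) = 15.11 V.

V_out ≈ 15.1 V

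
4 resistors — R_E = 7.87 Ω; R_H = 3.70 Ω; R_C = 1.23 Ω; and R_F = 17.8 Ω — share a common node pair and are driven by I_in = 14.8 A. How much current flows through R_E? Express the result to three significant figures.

ΣG = 1/7.87 + 1/3.70 + 1/1.23 + 1/17.8 = 1.267.
Current divider: I(R_E) = I_in · G_k/ΣG = 14.8 × (0.1271/1.267) = 14.8 × 0.1003 = 1.485 A.

I ≈ 1.48 A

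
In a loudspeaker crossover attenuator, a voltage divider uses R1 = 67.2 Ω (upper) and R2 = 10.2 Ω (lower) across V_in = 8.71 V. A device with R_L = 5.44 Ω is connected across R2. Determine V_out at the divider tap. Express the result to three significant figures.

R2 ‖ R_L = (10.2 × 5.44)/(10.2 + 5.44) = 3.548 Ω.
Then V_out = V_in · R2'/(R1 + R2') = 8.71 × 3.548/70.75 = 0.4368 V.
(Unloaded it would be 1.15 V; the load pulls it down.)

V_out ≈ 0.437 V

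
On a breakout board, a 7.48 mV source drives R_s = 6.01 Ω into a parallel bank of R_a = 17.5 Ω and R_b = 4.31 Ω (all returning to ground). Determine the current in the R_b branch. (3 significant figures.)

I ≈ 0.634 mA

Combine the parallel branches: R_p = (1/17.5 + 1/4.31)⁻¹ = 3.458 Ω.
V_A by voltage divider: V_A = 7.48 × 3.458/(6.01 + 3.458) = 2.732 mV.
I(R_b) = V_A / R_b = 2.732/4.31 = 0.6339 mA.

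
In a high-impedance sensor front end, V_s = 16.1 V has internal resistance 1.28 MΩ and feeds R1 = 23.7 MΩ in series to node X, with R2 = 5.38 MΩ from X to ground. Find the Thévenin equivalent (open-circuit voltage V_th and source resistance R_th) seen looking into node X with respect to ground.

V_th ≈ 2.85 V, R_th ≈ 4.43 MΩ

R1' = 1.28 + 23.7 = 24.98 MΩ (source resistance + R1).
With X open, the divider is unloaded: V_th = 16.1 × 5.38/30.36 = 2.853 V.
Looking into X with the source shorted: R_th = R1'·R2/(R1'+R2) = 24.98 × 5.38/30.36 = 4.427 MΩ.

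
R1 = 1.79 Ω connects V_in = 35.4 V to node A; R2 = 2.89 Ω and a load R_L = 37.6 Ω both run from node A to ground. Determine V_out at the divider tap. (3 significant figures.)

V_out ≈ 21.2 V

R2 ‖ R_L = (2.89 × 37.6)/(2.89 + 37.6) = 2.684 Ω.
Then V_out = V_in · R2'/(R1 + R2') = 35.4 × 2.684/4.474 = 21.24 V.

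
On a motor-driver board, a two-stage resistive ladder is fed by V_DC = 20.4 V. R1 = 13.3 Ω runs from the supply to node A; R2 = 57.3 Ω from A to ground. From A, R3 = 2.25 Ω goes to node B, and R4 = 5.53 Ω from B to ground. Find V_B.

Node A sees R2 in parallel with the series input of stage 2, R3 + R4 = 7.780 Ω.
R2 ‖ (R3+R4) = 6.850 Ω.
So V_A = 20.4 × 0.3399 = 6.935 V.
Stage 2 is unloaded, so V_B = V_A · R4/(R3+R4) = 6.935 × 5.53/7.780 = 4.929 V.

V_B ≈ 4.93 V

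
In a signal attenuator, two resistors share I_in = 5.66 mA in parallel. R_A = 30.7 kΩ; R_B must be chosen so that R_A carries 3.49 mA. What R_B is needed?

Two-branch current divider: I_A = I_in · R_B/(R_A + R_B).
With f = 0.6166, R_B = R_A · f/(1−f) = 30.7 × 1.608 = 49.37 kΩ.

R_B ≈ 49.4 kΩ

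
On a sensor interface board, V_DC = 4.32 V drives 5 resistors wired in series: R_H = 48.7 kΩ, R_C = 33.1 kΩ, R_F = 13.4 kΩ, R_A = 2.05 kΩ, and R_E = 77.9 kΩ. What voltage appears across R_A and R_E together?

ΣR = 48.7 + 33.1 + 13.4 + 2.05 + 77.9 = 175.2 kΩ.
R_{R_A..R_E} = 2.05 + 77.9 = 79.95 kΩ.
V = V_DC · R/ΣR = 4.32 × 0.4565 = 1.972 V.

V ≈ 1.97 V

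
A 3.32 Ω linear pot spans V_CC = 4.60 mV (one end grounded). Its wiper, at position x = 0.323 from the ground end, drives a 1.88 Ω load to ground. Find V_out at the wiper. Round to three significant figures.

Split the track: R_lower = x·R_p = 1.072 Ω, R_upper = (1−x)·R_p = 2.248 Ω.
R_L loads the lower segment: effective lower R = 0.6829 Ω.
Then V_out = V_CC · 0.6829/(2.248 + 0.6829) = 1.072 mV.
(Unloaded: V_out = x·V_CC = 1.49 mV.)

V_out ≈ 1.07 mV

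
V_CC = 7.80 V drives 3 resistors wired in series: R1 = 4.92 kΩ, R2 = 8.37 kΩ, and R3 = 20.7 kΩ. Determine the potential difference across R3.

V ≈ 4.75 V

Series total: ΣR = 4.92 + 8.37 + 20.7 = 33.99 kΩ.
V = V_CC · R/ΣR = 7.80 × 0.6090 = 4.750 V.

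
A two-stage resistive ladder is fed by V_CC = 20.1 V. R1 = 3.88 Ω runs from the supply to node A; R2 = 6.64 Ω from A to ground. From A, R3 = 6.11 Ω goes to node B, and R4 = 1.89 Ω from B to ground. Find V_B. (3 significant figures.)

Looking into the second stage from A: R3 + R4 = 8.000 Ω appears in parallel with R2.
Effective lower resistance at A: R2 ‖ 8.000 = 3.628 Ω.
V_A = 20.1 × 3.628/(3.88 + 3.628) = 9.713 V.
Stage 2 is unloaded, so V_B = V_A · R4/(R3+R4) = 9.713 × 1.89/8.000 = 2.295 V.

V_B ≈ 2.29 V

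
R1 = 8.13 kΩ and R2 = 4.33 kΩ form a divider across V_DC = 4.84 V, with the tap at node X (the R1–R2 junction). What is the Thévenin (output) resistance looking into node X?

Zeroing V_DC shorts the top of R1 to ground, so R_th = R1 ‖ R2 = 2.825 kΩ.

R_th ≈ 2.83 kΩ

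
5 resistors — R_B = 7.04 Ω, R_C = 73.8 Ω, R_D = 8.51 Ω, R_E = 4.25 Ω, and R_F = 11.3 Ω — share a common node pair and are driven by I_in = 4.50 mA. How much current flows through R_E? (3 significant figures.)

I ≈ 1.77 mA

Conductances: ΣG = 1/7.04 + 1/73.8 + 1/8.51 + 1/4.25 + 1/11.3 = 0.5969 (1/Ω).
R_E takes the fraction G_k/ΣG = 0.2353/0.5969 = 0.3942, so I = 4.50 × 0.3942 = 1.774 mA.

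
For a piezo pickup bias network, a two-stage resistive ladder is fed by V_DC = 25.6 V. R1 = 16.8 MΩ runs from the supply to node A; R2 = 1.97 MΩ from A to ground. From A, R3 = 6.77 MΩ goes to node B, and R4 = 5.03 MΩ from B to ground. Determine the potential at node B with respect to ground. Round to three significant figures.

The second stage (R3 + R4 = 11.80 MΩ) loads node A in parallel with R2.
R2 ‖ (R3+R4) = 1.688 MΩ.
V_A = 25.6 × 1.688/(16.8 + 1.688) = 2.338 V.
Stage 2 is unloaded, so V_B = V_A · R4/(R3+R4) = 2.338 × 5.03/11.80 = 0.9964 V.

V_B ≈ 0.996 V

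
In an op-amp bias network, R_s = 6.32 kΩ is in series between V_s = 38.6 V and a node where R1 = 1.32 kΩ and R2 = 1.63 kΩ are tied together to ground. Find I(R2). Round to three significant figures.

I ≈ 2.45 mA

Parallel bank: R_p = 1/(1/1.32 + 1/1.63) = 0.7294 kΩ.
V_A by voltage divider: V_A = 38.6 × 0.7294/(6.32 + 0.7294) = 3.994 V.
I(R2) = V_A / R2 = 3.994/1.63 = 2.450 mA.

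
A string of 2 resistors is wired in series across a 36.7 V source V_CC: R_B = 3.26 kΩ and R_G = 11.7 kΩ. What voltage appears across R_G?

Total series resistance ΣR = 3.26 + 11.7 = 14.96 kΩ.
V = V_CC · R/ΣR = 36.7 × 0.7821 = 28.70 V.

V ≈ 28.7 V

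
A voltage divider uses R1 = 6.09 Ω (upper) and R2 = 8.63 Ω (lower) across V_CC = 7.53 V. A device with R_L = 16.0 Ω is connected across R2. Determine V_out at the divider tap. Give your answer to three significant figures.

V_out ≈ 3.61 V

R2 ‖ R_L = (8.63 × 16.0)/(8.63 + 16.0) = 5.606 Ω.
Then V_out = V_CC · R2'/(R1 + R2') = 7.53 × 5.606/11.70 = 3.609 V.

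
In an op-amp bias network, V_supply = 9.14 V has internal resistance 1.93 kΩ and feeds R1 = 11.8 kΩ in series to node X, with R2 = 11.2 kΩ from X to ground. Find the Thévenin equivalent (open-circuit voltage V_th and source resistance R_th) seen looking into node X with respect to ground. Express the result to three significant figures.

V_th ≈ 4.11 V, R_th ≈ 6.17 kΩ

R1' = 1.93 + 11.8 = 13.73 kΩ (source resistance + R1).
V_th is the unloaded tap voltage: V_supply · R2/(R1'+R2) = 9.14 × 0.4493 = 4.106 V.
With V_supply suppressed (replaced by a short), R_th = R1' ‖ R2 = (13.73 × 11.2)/(13.73 + 11.2) = 6.168 kΩ.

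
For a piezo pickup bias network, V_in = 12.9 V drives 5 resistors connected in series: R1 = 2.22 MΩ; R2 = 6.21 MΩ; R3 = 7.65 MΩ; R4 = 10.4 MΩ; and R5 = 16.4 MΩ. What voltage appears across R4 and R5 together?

V ≈ 8.06 V

Total series resistance ΣR = 2.22 + 6.21 + 7.65 + 10.4 + 16.4 = 42.88 MΩ.
R_{R4..R5} = 10.4 + 16.4 = 26.80 MΩ.
V = V_in · R/ΣR = 12.9 × 0.6250 = 8.062 V.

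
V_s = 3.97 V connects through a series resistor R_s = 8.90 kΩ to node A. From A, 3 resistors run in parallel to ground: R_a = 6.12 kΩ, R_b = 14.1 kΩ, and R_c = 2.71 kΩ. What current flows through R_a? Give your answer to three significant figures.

Parallel bank: R_p = 1/(1/6.12 + 1/14.1 + 1/2.71) = 1.657 kΩ.
V_A = 3.97 × 1.657/10.56 = 0.6233 V.
I(R_a) = V_A / R_a = 0.6233/6.12 = 0.1018 mA.
(Check via current divider: I_total = 0.3760 mA; share G_k/ΣG = 0.2708 → same result.)

I ≈ 0.102 mA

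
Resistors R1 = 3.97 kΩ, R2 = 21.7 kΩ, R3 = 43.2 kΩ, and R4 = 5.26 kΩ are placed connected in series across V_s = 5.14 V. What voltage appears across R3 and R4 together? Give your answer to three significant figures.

V ≈ 3.36 V

ΣR = 3.97 + 21.7 + 43.2 + 5.26 = 74.13 kΩ.
R_{R3..R4} = 43.2 + 5.26 = 48.46 kΩ.
Voltage divider: V = V_s · (48.46 / 74.13) = 5.14 × 0.6537 = 3.360 V.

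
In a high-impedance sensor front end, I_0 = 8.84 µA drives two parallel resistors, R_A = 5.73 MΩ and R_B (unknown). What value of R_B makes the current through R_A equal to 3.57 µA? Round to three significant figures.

Two-branch current divider: I_A = I_0 · R_B/(R_A + R_B).
With f = 0.4038, R_B = R_A · f/(1−f) = 5.73 × 0.6774 = 3.882 MΩ.

R_B ≈ 3.88 MΩ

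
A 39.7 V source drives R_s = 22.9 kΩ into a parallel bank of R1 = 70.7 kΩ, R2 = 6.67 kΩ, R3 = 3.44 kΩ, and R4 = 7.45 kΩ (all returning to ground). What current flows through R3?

Equivalent of the parallel group: R_p = 1.698 kΩ.
V_A = 39.7 × 1.698/24.60 = 2.740 V.
I(R3) = V_A / R3 = 2.740/3.44 = 0.7966 mA.
(Check via current divider: I_total = 1.614 mA; share G_k/ΣG = 0.4935 → same result.)

I ≈ 0.797 mA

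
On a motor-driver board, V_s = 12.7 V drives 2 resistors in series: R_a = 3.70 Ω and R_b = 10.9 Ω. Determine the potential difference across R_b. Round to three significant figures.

V ≈ 9.48 V

ΣR = 3.70 + 10.9 = 14.60 Ω.
V = V_s · R/ΣR = 12.7 × 0.7466 = 9.482 V.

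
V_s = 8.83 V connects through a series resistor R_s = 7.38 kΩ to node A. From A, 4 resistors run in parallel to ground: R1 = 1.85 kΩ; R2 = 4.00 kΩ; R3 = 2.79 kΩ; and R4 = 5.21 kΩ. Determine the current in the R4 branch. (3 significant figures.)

I ≈ 0.156 mA

Combine the parallel branches: R_p = (1/1.85 + 1/4.00 + 1/2.79 + 1/5.21)⁻¹ = 0.7458 kΩ.
V_A = 8.83 × 0.7458/8.126 = 0.8104 V.
I(R4) = V_A / R4 = 0.8104/5.21 = 0.1555 mA.
(Equivalently: I_total = 1.087 mA, then current-divider fraction G_k/ΣG = 0.1431.)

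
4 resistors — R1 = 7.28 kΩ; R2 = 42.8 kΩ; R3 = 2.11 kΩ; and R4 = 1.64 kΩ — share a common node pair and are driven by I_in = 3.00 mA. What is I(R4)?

I ≈ 1.47 mA

ΣG = 1/7.28 + 1/42.8 + 1/2.11 + 1/1.64 = 1.244.
Current divider: I(R4) = I_in · G_k/ΣG = 3.00 × (0.6098/1.244) = 3.00 × 0.4900 = 1.470 mA.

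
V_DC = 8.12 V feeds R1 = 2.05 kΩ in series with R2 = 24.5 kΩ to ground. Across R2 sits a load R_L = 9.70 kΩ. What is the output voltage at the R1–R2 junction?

The load sits in parallel with R2, giving an effective lower resistance R2' = R2·R_L/(R2+R_L) = 6.949 kΩ.
Then V_out = V_DC · R2'/(R1 + R2') = 8.12 × 6.949/8.999 = 6.270 V.

V_out ≈ 6.27 V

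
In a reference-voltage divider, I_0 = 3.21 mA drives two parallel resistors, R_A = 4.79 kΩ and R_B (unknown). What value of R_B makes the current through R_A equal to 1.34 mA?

R_B ≈ 3.43 kΩ

The fraction through R_A equals R_B/(R_A+R_B).
With f = 0.4174, R_B = R_A · f/(1−f) = 4.79 × 0.7166 = 3.432 kΩ.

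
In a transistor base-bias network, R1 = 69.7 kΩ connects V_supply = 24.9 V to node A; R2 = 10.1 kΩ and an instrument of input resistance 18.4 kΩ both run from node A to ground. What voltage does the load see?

V_out ≈ 2.13 V

R2 ‖ R_L = (10.1 × 18.4)/(10.1 + 18.4) = 6.521 kΩ.
Voltage divider with the loaded lower leg: V_out = 24.9 × 6.521/(69.7 + 6.521) = 24.9 × 0.08555 = 2.130 V.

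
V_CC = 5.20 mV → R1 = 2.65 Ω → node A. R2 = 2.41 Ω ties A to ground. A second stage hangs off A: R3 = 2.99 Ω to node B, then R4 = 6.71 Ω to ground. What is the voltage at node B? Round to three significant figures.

V_B ≈ 1.52 mV

The second stage (R3 + R4 = 9.700 Ω) loads node A in parallel with R2.
R2 ‖ (R3+R4) = 1.930 Ω.
First divider: V_A = V_CC · 1.930/(2.65 + 1.930) = 2.192 mV.
Stage 2 is unloaded, so V_B = V_A · R4/(R3+R4) = 2.192 × 6.71/9.700 = 1.516 mV.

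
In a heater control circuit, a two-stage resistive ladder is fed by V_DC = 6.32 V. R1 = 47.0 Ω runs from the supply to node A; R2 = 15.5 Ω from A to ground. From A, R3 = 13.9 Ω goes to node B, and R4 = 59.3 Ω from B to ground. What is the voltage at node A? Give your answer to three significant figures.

Node A sees R2 in parallel with the series input of stage 2, R3 + R4 = 73.20 Ω.
R2 ‖ (R3+R4) = 12.79 Ω.
First divider: V_A = V_DC · 12.79/(47.0 + 12.79) = 1.352 V.

V_A ≈ 1.35 V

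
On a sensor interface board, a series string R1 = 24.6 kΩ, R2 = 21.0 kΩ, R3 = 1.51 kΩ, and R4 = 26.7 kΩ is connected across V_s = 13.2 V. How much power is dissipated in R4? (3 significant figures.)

Series current I = V_s/ΣR = 13.2/73.81 = 0.1788 mA.
V(R4) = I·R = 4.775 V; P = V·I = 4.775 × 0.1788 = 0.8539 mW.

P ≈ 0.854 mW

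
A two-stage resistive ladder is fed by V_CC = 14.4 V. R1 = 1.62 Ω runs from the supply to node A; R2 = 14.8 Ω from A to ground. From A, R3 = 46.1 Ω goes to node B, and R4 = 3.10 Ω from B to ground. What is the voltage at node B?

V_B ≈ 0.794 V

Node A sees R2 in parallel with the series input of stage 2, R3 + R4 = 49.20 Ω.
Effective lower resistance at A: R2 ‖ 49.20 = 11.38 Ω.
First divider: V_A = V_CC · 11.38/(1.62 + 11.38) = 12.61 V.
Stage 2 is unloaded, so V_B = V_A · R4/(R3+R4) = 12.61 × 3.10/49.20 = 0.7942 V.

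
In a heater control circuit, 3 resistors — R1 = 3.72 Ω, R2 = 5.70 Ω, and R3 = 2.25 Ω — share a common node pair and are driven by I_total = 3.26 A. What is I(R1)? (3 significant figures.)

Conductances: ΣG = 1/3.72 + 1/5.70 + 1/2.25 = 0.8887 (1/Ω).
Current divider: I(R1) = I_total · G_k/ΣG = 3.26 × (0.2688/0.8887) = 3.26 × 0.3025 = 0.9861 A.

I ≈ 0.986 A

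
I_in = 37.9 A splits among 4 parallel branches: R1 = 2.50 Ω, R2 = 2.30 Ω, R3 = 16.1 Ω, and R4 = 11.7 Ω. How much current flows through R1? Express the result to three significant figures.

Total conductance ΣG = 1/2.50 + 1/2.30 + 1/16.1 + 1/11.7 = 0.9824 (units of 1/Ω).
R1 takes the fraction G_k/ΣG = 0.4000/0.9824 = 0.4072, so I = 37.9 × 0.4072 = 15.43 A.

I ≈ 15.4 A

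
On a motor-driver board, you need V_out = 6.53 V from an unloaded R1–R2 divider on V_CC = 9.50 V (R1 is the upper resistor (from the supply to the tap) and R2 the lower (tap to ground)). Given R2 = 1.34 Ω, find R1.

Required fraction k = V_out/V_CC = 0.6874.
Rearranging, R1 = R2·(1−k)/k = 1.34 × 0.4548 = 0.6095 Ω.

R1 ≈ 0.609 Ω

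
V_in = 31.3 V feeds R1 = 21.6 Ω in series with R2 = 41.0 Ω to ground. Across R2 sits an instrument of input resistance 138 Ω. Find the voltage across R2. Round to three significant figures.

First combine the lower leg with the load: R2 ‖ R_L = 31.61 Ω.
Voltage divider with the loaded lower leg: V_out = 31.3 × 31.61/(21.6 + 31.61) = 31.3 × 0.5941 = 18.59 V.

V_out ≈ 18.6 V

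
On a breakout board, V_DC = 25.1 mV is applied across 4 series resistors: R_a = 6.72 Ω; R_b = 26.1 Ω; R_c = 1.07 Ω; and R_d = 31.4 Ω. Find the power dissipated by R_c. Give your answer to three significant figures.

Series current I = V_DC/ΣR = 25.1/65.29 = 0.3844 mA.
P(R_c) = I²·R_c = (0.3844)² × 1.07 = 0.1581 µW.

P ≈ 0.158 µW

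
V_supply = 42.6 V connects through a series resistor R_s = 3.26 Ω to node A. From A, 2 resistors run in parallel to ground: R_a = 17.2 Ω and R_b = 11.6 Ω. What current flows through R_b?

I ≈ 2.50 A

Parallel bank: R_p = 1/(1/17.2 + 1/11.6) = 6.928 Ω.
Node voltage V_A = V_supply · R_p/(R_s + R_p) = 42.6 × 0.6800 = 28.97 V.
Branch current I = V_A/R_b = 28.97/11.6 = 2.497 A.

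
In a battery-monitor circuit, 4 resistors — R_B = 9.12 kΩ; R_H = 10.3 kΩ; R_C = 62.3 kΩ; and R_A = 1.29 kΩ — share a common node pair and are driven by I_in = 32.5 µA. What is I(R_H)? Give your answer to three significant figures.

I ≈ 3.16 µA

Conductances: ΣG = 1/9.12 + 1/10.3 + 1/62.3 + 1/1.29 = 0.9980 (1/kΩ).
Current divider: I(R_H) = I_in · G_k/ΣG = 32.5 × (0.09709/0.9980) = 32.5 × 0.09728 = 3.162 µA.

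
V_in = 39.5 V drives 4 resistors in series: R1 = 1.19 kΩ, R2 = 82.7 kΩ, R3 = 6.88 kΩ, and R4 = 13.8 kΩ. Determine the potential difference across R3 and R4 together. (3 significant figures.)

ΣR = 1.19 + 82.7 + 6.88 + 13.8 = 104.6 kΩ.
R_{R3..R4} = 6.88 + 13.8 = 20.68 kΩ.
By the voltage-divider rule, V = 39.5 × 20.68/104.6 = 7.812 V.

V ≈ 7.81 V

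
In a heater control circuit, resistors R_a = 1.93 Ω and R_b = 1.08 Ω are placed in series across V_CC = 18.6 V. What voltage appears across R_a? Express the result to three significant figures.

V ≈ 11.9 V

ΣR = 1.93 + 1.08 = 3.010 Ω.
By the voltage-divider rule, V = 18.6 × 1.930/3.010 = 11.93 V.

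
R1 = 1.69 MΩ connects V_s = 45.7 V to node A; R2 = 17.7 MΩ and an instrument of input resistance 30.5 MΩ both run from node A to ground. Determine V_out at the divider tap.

The load sits in parallel with R2, giving an effective lower resistance R2' = R2·R_L/(R2+R_L) = 11.20 MΩ.
Voltage divider with the loaded lower leg: V_out = 45.7 × 11.20/(1.69 + 11.20) = 45.7 × 0.8689 = 39.71 V.

V_out ≈ 39.7 V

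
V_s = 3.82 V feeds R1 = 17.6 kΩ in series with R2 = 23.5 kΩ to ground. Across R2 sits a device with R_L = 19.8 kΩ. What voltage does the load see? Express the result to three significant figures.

The load sits in parallel with R2, giving an effective lower resistance R2' = R2·R_L/(R2+R_L) = 10.75 kΩ.
Voltage divider with the loaded lower leg: V_out = 3.82 × 10.75/(17.6 + 10.75) = 3.82 × 0.3791 = 1.448 V.
(Unloaded it would be 2.18 V; the load pulls it down.)

V_out ≈ 1.45 V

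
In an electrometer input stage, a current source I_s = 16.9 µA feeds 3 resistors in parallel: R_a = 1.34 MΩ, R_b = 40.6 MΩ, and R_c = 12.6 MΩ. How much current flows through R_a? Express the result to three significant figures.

I ≈ 14.8 µA

Conductances: ΣG = 1/1.34 + 1/40.6 + 1/12.6 = 0.8503 (1/MΩ).
Current divider: I(R_a) = I_s · G_k/ΣG = 16.9 × (0.7463/0.8503) = 16.9 × 0.8777 = 14.83 µA.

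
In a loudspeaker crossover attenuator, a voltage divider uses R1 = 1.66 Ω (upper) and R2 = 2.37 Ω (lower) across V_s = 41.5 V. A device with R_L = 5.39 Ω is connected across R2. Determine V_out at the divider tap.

First combine the lower leg with the load: R2 ‖ R_L = 1.646 Ω.
Now apply the divider: V_out = 41.5 × 0.4979 = 20.66 V.

V_out ≈ 20.7 V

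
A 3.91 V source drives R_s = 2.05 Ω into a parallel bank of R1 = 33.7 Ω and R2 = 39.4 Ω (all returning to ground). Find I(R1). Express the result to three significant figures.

I ≈ 0.104 A

Parallel bank: R_p = 1/(1/33.7 + 1/39.4) = 18.16 Ω.
V_A by voltage divider: V_A = 3.91 × 18.16/(2.05 + 18.16) = 3.513 V.
I(R1) = V_A / R1 = 3.513/33.7 = 0.1043 A.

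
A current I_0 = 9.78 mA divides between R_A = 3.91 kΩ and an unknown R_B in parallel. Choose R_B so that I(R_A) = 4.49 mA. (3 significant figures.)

R_B ≈ 3.32 kΩ

Two-branch current divider: I_A = I_0 · R_B/(R_A + R_B).
4.49/9.78 = R_B/(R_A + R_B) → R_B = R_A · (0.4591)/(1 − 0.4591) = 3.91 × 0.8488 = 3.319 kΩ.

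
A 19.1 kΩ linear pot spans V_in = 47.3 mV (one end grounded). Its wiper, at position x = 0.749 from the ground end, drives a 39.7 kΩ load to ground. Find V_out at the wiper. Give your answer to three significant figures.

V_out ≈ 32.5 mV

Lower segment x·R_p = 14.31 kΩ; upper segment (1−x)·R_p = 4.794 kΩ.
R_L loads the lower segment: effective lower R = 10.52 kΩ.
Loaded-divider output: V_out = 47.3 × 0.6869 = 32.49 mV.
(Unloaded: V_out = x·V_in = 35.4 mV.)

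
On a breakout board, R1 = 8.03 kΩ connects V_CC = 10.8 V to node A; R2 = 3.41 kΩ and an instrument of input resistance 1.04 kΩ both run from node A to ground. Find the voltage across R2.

First combine the lower leg with the load: R2 ‖ R_L = 0.7969 kΩ.
Now apply the divider: V_out = 10.8 × 0.09029 = 0.9751 V.
(Unloaded it would be 3.22 V; the load pulls it down.)

V_out ≈ 0.975 V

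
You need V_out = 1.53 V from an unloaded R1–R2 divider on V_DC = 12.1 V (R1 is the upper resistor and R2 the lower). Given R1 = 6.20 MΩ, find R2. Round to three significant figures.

R2 ≈ 0.897 MΩ

Required fraction k = V_out/V_DC = 0.1264.
R2 = R1 · 0.1264/(1 − 0.1264) = 0.8974 MΩ.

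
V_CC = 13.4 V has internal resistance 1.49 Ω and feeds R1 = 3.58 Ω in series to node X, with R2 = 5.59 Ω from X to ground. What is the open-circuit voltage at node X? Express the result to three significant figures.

V_th ≈ 7.03 V

R1' = 1.49 + 3.58 = 5.070 Ω (source resistance + R1).
Open-circuit (no load on X): V_th = V_CC · R2/(R1' + R2) = 13.4 × 5.59/(5.070 + 5.59) = 7.027 V.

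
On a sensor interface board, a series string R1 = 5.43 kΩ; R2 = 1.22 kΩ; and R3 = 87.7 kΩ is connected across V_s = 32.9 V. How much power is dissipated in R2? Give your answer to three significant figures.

Series current I = V_s/ΣR = 32.9/94.35 = 0.3487 mA.
P = I²R = 0.1216 × 1.22 = 0.1483 mW.

P ≈ 0.148 mW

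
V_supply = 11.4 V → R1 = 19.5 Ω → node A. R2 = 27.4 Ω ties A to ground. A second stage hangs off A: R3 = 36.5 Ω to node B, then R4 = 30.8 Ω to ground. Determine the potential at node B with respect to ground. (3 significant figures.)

V_B ≈ 2.61 V

The second stage (R3 + R4 = 67.30 Ω) loads node A in parallel with R2.
Effective lower resistance at A: R2 ‖ 67.30 = 19.47 Ω.
First divider: V_A = V_supply · 19.47/(19.5 + 19.47) = 5.696 V.
V_B = V_A × 0.4577 = 2.607 V.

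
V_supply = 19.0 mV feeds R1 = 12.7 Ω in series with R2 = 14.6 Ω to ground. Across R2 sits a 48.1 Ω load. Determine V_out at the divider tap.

The load sits in parallel with R2, giving an effective lower resistance R2' = R2·R_L/(R2+R_L) = 11.20 Ω.
Voltage divider with the loaded lower leg: V_out = 19.0 × 11.20/(12.7 + 11.20) = 19.0 × 0.4686 = 8.904 mV.

V_out ≈ 8.90 mV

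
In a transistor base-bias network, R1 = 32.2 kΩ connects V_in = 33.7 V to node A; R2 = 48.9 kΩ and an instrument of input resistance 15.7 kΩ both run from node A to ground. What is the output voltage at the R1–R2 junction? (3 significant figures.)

First combine the lower leg with the load: R2 ‖ R_L = 11.88 kΩ.
Then V_out = V_in · R2'/(R1 + R2') = 33.7 × 11.88/44.08 = 9.085 V.

V_out ≈ 9.08 V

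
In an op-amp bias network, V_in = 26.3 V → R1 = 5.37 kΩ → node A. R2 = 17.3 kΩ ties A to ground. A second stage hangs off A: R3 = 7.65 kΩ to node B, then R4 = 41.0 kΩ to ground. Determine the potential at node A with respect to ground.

V_A ≈ 18.5 V

The second stage (R3 + R4 = 48.65 kΩ) loads node A in parallel with R2.
R2 ‖ (R3+R4) = 12.76 kΩ.
So V_A = 26.3 × 0.7038 = 18.51 V.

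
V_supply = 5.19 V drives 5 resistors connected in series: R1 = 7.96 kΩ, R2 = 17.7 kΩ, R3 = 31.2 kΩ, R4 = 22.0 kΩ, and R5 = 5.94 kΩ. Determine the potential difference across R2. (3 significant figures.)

V ≈ 1.08 V

Total series resistance ΣR = 7.96 + 17.7 + 31.2 + 22.0 + 5.94 = 84.80 kΩ.
V = V_supply · R/ΣR = 5.19 × 0.2087 = 1.083 V.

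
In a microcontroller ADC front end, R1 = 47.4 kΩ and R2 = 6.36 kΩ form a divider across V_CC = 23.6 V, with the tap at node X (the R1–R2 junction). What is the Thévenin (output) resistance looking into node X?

With V_CC suppressed (replaced by a short), R_th = R1 ‖ R2 = (47.40 × 6.36)/(47.40 + 6.36) = 5.608 kΩ.

R_th ≈ 5.61 kΩ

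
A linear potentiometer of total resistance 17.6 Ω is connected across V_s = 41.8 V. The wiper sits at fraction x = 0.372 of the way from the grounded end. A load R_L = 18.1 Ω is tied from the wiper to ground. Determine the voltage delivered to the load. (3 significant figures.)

The pot divides into 11.05 Ω above the wiper and 6.547 Ω below.
(x·R_p) ‖ R_L = 4.808 Ω.
Loaded-divider output: V_out = 41.8 × 0.3031 = 12.67 V.

V_out ≈ 12.7 V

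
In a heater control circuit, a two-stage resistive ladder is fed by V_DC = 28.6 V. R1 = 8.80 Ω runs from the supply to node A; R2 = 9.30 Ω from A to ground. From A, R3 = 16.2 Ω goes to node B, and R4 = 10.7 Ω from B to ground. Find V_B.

V_B ≈ 5.00 V

The second stage (R3 + R4 = 26.90 Ω) loads node A in parallel with R2.
R2 ‖ (R3+R4) = 6.911 Ω.
V_A = 28.6 × 6.911/(8.80 + 6.911) = 12.58 V.
V_B = V_A × 0.3978 = 5.004 V.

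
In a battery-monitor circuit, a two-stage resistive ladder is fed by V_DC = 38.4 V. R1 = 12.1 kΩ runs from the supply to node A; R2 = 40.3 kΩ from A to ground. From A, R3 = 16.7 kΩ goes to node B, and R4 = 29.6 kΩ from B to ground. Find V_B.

V_B ≈ 15.7 V

Node A sees R2 in parallel with the series input of stage 2, R3 + R4 = 46.30 kΩ.
R2 ‖ (R3+R4) = 21.55 kΩ.
First divider: V_A = V_DC · 21.55/(12.1 + 21.55) = 24.59 V.
V_B = V_A × 0.6393 = 15.72 V.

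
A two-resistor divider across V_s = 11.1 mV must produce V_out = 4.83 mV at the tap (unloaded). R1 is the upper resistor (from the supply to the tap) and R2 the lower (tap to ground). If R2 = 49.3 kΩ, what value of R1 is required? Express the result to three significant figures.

R1 ≈ 64.0 kΩ

The divider ratio is R2/(R1+R2) = 4.83/11.1 = 0.4351.
R1 = R2·(1/k − 1) = 49.3 × 1.298 = 64.00 kΩ.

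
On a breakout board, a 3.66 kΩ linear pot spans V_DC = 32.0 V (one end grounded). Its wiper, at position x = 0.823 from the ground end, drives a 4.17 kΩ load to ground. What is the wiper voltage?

The pot divides into 0.6478 kΩ above the wiper and 3.012 kΩ below.
R_L loads the lower segment: effective lower R = 1.749 kΩ.
V_out = 32.0 × 1.749/(0.6478 + 1.749) = 23.35 V.
(Unloaded: V_out = x·V_DC = 26.3 V.)

V_out ≈ 23.4 V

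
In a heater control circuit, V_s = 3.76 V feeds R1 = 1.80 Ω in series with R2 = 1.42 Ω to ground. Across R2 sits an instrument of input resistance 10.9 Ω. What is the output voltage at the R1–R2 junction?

R2 ‖ R_L = (1.42 × 10.9)/(1.42 + 10.9) = 1.256 Ω.
Then V_out = V_s · R2'/(R1 + R2') = 3.76 × 1.256/3.056 = 1.546 V.
(Unloaded it would be 1.66 V; the load pulls it down.)

V_out ≈ 1.55 V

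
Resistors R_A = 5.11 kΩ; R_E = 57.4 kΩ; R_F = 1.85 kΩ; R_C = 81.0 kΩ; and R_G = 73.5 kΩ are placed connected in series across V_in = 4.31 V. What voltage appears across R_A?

V ≈ 0.101 V

ΣR = 5.11 + 57.4 + 1.85 + 81.0 + 73.5 = 218.9 kΩ.
By the voltage-divider rule, V = 4.31 × 5.110/218.9 = 0.1006 V.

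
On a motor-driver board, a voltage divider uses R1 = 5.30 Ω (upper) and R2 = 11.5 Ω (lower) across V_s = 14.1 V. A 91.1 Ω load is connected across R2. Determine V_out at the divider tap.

V_out ≈ 9.28 V

The load sits in parallel with R2, giving an effective lower resistance R2' = R2·R_L/(R2+R_L) = 10.21 Ω.
Voltage divider with the loaded lower leg: V_out = 14.1 × 10.21/(5.30 + 10.21) = 14.1 × 0.6583 = 9.282 V.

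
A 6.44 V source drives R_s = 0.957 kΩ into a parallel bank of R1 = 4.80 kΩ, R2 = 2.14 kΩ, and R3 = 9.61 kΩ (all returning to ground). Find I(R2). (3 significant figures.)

I ≈ 1.72 mA

Equivalent of the parallel group: R_p = 1.283 kΩ.
Node voltage V_A = V_in · R_p/(R_s + R_p) = 6.44 × 0.5727 = 3.688 V.
I(R2) = V_A / R2 = 3.688/2.14 = 1.723 mA.
(Equivalently: I_total = 2.876 mA, then current-divider fraction G_k/ΣG = 0.5993.)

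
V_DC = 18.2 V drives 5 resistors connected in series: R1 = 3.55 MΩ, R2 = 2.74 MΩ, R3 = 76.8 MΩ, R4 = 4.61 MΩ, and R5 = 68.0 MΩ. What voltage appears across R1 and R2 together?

Total series resistance ΣR = 3.55 + 2.74 + 76.8 + 4.61 + 68.0 = 155.7 MΩ.
R_{R1..R2} = 3.55 + 2.74 = 6.290 MΩ.
V = V_DC · R/ΣR = 18.2 × 0.04040 = 0.7352 V.

V ≈ 0.735 V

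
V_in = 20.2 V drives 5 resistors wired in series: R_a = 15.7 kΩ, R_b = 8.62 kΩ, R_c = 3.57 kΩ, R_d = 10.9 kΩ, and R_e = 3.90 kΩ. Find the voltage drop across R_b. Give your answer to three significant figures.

Series total: ΣR = 15.7 + 8.62 + 3.57 + 10.9 + 3.90 = 42.69 kΩ.
Voltage divider: V = V_in · (8.620 / 42.69) = 20.2 × 0.2019 = 4.079 V.

V ≈ 4.08 V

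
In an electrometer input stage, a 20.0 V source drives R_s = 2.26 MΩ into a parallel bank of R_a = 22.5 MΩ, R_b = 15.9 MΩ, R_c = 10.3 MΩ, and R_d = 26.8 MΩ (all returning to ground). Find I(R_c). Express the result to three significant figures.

Parallel bank: R_p = 1/(1/22.5 + 1/15.9 + 1/10.3 + 1/26.8) = 4.137 MΩ.
V_A = 20.0 × 4.137/6.397 = 12.93 V.
I(R_c) = V_A / R_c = 12.93/10.3 = 1.256 µA.

I ≈ 1.26 µA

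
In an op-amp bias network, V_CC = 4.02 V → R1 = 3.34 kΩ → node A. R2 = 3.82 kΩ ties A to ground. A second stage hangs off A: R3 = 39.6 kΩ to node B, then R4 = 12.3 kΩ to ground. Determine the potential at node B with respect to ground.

V_B ≈ 0.491 V

Looking into the second stage from A: R3 + R4 = 51.90 kΩ appears in parallel with R2.
Effective lower resistance at A: R2 ‖ 51.90 = 3.558 kΩ.
V_A = 4.02 × 3.558/(3.34 + 3.558) = 2.074 V.
V_B = V_A × 0.2370 = 0.4914 V.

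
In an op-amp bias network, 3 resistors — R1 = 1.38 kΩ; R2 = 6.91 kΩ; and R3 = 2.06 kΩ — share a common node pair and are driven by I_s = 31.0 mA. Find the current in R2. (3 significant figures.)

Total conductance ΣG = 1/1.38 + 1/6.91 + 1/2.06 = 1.355 (units of 1/kΩ).
Current divider: I(R2) = I_s · G_k/ΣG = 31.0 × (0.1447/1.355) = 31.0 × 0.1068 = 3.311 mA.

I ≈ 3.31 mA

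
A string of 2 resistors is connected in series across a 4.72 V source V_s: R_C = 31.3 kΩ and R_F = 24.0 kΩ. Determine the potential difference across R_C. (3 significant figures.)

Series total: ΣR = 31.3 + 24.0 = 55.30 kΩ.
V = V_s · R/ΣR = 4.72 × 0.5660 = 2.672 V.

V ≈ 2.67 V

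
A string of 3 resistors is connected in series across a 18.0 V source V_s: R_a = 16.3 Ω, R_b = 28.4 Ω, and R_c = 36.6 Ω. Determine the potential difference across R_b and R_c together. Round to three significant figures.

Series total: ΣR = 16.3 + 28.4 + 36.6 = 81.30 Ω.
R_{R_b..R_c} = 28.4 + 36.6 = 65.00 Ω.
Voltage divider: V = V_s · (65.00 / 81.30) = 18.0 × 0.7995 = 14.39 V.

V ≈ 14.4 V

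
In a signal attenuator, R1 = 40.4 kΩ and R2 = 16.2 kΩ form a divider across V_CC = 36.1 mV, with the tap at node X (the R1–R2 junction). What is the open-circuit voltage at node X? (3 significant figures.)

Open-circuit (no load on X): V_th = V_CC · R2/(R1 + R2) = 36.1 × 16.2/(40.40 + 16.2) = 10.33 mV.

V_th ≈ 10.3 mV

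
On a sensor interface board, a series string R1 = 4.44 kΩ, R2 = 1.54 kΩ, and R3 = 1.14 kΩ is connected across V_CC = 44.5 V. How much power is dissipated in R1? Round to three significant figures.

ΣR = 7.120 kΩ → I = 44.5/7.120 = 6.250 mA.
V(R1) = I·R = 27.75 V; P = V·I = 27.75 × 6.250 = 173.4 mW.

P ≈ 173 mW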